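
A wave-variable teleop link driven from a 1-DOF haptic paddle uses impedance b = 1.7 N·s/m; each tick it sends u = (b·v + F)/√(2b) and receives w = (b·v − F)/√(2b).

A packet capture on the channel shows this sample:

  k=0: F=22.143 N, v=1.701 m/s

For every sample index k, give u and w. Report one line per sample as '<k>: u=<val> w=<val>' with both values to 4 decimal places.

0: u=13.5770 w=-10.4405

k=0: b·v=1.7×1.701=2.8917; √(2b)=1.8439; u=(2.8917+22.143)/1.8439=13.5770, w=(2.8917−22.143)/1.8439=-10.4405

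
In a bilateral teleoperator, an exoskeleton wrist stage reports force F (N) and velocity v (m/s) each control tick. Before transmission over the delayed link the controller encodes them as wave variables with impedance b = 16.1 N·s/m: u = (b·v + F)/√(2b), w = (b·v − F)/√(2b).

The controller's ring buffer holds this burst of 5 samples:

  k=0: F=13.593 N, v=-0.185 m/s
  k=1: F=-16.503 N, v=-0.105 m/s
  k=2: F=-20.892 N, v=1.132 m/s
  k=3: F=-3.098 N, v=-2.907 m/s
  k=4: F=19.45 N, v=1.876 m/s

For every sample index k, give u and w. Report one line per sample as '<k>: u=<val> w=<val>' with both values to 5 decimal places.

0: u=1.87056 w=-2.92034
1: u=-3.20618 w=2.61036
2: u=-0.46996 w=6.89350
3: u=-8.79384 w=-7.70194
4: u=8.75030 w=1.89507

k=0: b·v=16.1×(-0.185)=-2.97850; √(2b)=5.67450; u=(-2.97850+13.593)/5.67450=1.87056, w=(-2.97850−13.593)/5.67450=-2.92034
k=1: b·v=16.1×(-0.105)=-1.69050; √(2b)=5.67450; u=(-1.69050+(-16.503))/5.67450=-3.20618, w=(-1.69050−(-16.503))/5.67450=2.61036
k=2: b·v=16.1×1.132=18.22520; √(2b)=5.67450; u=(18.22520+(-20.892))/5.67450=-0.46996, w=(18.22520−(-20.892))/5.67450=6.89350
k=3: b·v=16.1×(-2.907)=-46.80270; √(2b)=5.67450; u=(-46.80270+(-3.098))/5.67450=-8.79384, w=(-46.80270−(-3.098))/5.67450=-7.70194
k=4: b·v=16.1×1.876=30.20360; √(2b)=5.67450; u=(30.20360+19.45)/5.67450=8.75030, w=(30.20360−19.45)/5.67450=1.89507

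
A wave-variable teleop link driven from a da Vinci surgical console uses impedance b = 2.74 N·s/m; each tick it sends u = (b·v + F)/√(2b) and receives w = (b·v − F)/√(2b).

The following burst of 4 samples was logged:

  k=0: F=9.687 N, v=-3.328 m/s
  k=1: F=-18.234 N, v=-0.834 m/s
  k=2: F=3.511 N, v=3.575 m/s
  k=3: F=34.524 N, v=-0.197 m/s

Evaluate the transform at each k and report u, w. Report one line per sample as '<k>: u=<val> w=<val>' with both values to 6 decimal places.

0: u=0.242757 w=-8.033405
1: u=-8.765351 w=6.813007
2: u=5.684255 w=2.684605
3: u=14.517339 w=-14.978504

k=0: b·v=2.74×(-3.328)=-9.118720; √(2b)=2.340940; u=(-9.118720+9.687)/2.340940=0.242757, w=(-9.118720−9.687)/2.340940=-8.033405
k=1: b·v=2.74×(-0.834)=-2.285160; √(2b)=2.340940; u=(-2.285160+(-18.234))/2.340940=-8.765351, w=(-2.285160−(-18.234))/2.340940=6.813007
k=2: b·v=2.74×3.575=9.795500; √(2b)=2.340940; u=(9.795500+3.511)/2.340940=5.684255, w=(9.795500−3.511)/2.340940=2.684605
k=3: b·v=2.74×(-0.197)=-0.539780; √(2b)=2.340940; u=(-0.539780+34.524)/2.340940=14.517339, w=(-0.539780−34.524)/2.340940=-14.978504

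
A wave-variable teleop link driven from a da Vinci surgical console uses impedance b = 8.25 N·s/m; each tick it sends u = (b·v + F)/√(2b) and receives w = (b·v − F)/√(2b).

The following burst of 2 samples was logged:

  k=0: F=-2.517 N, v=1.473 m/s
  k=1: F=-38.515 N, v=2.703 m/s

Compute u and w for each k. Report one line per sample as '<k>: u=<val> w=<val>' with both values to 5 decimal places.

0: u=2.37203 w=3.61132
1: u=-3.99192 w=14.97156

k=0: b·v=8.25×1.473=12.15225; √(2b)=4.06202; u=(12.15225+(-2.517))/4.06202=2.37203, w=(12.15225−(-2.517))/4.06202=3.61132
k=1: b·v=8.25×2.703=22.29975; √(2b)=4.06202; u=(22.29975+(-38.515))/4.06202=-3.99192, w=(22.29975−(-38.515))/4.06202=14.97156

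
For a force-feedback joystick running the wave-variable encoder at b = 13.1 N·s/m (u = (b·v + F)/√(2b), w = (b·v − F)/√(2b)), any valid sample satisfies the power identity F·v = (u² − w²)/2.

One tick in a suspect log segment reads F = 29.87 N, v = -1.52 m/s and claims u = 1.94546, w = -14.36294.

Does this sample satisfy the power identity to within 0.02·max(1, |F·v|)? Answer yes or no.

no

F·v = 29.87×(-1.52) = -45.40240 W.
(u² − w²)/2 = (3.78481 − 206.29405)/2 = -101.25462 W.
|Δ| = 55.85222;  2% of max(1, |F·v|) = 0.90805.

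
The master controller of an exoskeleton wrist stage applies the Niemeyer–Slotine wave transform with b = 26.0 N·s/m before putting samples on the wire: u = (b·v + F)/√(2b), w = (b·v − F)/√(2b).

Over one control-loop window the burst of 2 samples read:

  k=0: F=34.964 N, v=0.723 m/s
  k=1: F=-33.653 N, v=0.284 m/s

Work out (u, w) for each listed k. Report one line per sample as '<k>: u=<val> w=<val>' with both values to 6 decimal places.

k=0: b·v=26.0×0.723=18.798000; √(2b)=7.211103; u=(18.798000+34.964)/7.211103=7.455448, w=(18.798000−34.964)/7.211103=-2.241821
k=1: b·v=26.0×0.284=7.384000; √(2b)=7.211103; u=(7.384000+(-33.653))/7.211103=-3.642855, w=(7.384000−(-33.653))/7.211103=5.690808

0: u=7.455448 w=-2.241821
1: u=-3.642855 w=5.690808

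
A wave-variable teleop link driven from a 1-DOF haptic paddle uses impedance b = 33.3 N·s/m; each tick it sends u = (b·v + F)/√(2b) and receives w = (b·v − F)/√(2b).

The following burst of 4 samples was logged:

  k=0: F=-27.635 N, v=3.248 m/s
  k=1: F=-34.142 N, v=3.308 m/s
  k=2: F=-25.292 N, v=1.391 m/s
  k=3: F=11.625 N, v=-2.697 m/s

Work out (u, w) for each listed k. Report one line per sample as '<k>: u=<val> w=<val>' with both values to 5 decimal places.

0: u=9.86700 w=16.63955
1: u=9.31448 w=17.68172
2: u=2.57672 w=8.77507
3: u=-9.58047 w=-12.42943

k=0: b·v=33.3×3.248=108.15840; √(2b)=8.16088; u=(108.15840+(-27.635))/8.16088=9.86700, w=(108.15840−(-27.635))/8.16088=16.63955
k=1: b·v=33.3×3.308=110.15640; √(2b)=8.16088; u=(110.15640+(-34.142))/8.16088=9.31448, w=(110.15640−(-34.142))/8.16088=17.68172
k=2: b·v=33.3×1.391=46.32030; √(2b)=8.16088; u=(46.32030+(-25.292))/8.16088=2.57672, w=(46.32030−(-25.292))/8.16088=8.77507
k=3: b·v=33.3×(-2.697)=-89.81010; √(2b)=8.16088; u=(-89.81010+11.625)/8.16088=-9.58047, w=(-89.81010−11.625)/8.16088=-12.42943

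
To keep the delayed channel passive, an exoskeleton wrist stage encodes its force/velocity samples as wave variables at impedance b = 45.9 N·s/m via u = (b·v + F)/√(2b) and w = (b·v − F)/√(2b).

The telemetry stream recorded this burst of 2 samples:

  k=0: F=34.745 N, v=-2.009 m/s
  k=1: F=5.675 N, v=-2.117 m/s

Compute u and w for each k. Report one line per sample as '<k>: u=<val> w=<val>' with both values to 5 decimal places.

0: u=-5.99799 w=-13.25071
1: u=-9.54943 w=-10.73404

k=0: b·v=45.9×(-2.009)=-92.21310; √(2b)=9.58123; u=(-92.21310+34.745)/9.58123=-5.99799, w=(-92.21310−34.745)/9.58123=-13.25071
k=1: b·v=45.9×(-2.117)=-97.17030; √(2b)=9.58123; u=(-97.17030+5.675)/9.58123=-9.54943, w=(-97.17030−5.675)/9.58123=-10.73404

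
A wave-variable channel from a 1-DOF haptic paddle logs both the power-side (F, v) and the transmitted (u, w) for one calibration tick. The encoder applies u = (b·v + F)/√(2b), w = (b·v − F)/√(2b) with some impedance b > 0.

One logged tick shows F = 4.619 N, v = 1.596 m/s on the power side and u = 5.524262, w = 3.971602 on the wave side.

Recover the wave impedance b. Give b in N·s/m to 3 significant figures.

u + w = 9.495864;  u + w = √(2b)·v, so √(2b) = 9.495864/1.596 = 5.949789.
b = (√(2b))²/2 = 35.399995/2 = 17.699997.
(Check via u − w = 2F/√(2b): u − w = 1.552660, 2F/√(2b) = 1.552660.)

b = 17.7 N·s/m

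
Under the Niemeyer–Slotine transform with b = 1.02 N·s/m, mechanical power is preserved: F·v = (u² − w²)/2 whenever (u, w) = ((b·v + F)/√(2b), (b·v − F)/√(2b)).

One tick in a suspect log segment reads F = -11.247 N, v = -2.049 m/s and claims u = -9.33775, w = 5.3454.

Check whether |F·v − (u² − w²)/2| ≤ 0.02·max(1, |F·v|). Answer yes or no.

no

F·v = (-11.247)×(-2.049) = 23.04510 W.
(u² − w²)/2 = (87.19358 − 28.57330)/2 = 29.31014 W.
|Δ| = 6.26503;  2% of max(1, |F·v|) = 0.46090.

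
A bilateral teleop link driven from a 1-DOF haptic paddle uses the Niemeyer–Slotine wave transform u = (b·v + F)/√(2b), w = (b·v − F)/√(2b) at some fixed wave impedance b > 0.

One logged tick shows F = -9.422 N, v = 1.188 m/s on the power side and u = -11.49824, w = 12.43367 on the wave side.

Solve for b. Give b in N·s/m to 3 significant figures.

u + w = 0.9354;  u + w = √(2b)·v, so √(2b) = 0.9354/1.188 = 0.7874.
b = (√(2b))²/2 = 0.6200/2 = 0.3100.
(Check via u − w = 2F/√(2b): u − w = -23.9319, 2F/√(2b) = -23.9320.)

b = 0.31 N·s/m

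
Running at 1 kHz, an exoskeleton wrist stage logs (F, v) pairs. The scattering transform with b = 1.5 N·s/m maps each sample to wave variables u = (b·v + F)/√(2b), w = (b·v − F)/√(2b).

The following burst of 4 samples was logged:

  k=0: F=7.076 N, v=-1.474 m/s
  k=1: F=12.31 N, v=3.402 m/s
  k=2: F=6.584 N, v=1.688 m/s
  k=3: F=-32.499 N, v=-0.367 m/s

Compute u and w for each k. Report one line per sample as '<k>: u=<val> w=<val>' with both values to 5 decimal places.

k=0: b·v=1.5×(-1.474)=-2.21100; √(2b)=1.73205; u=(-2.21100+7.076)/1.73205=2.80881, w=(-2.21100−7.076)/1.73205=-5.36185
k=1: b·v=1.5×3.402=5.10300; √(2b)=1.73205; u=(5.10300+12.31)/1.73205=10.05340, w=(5.10300−12.31)/1.73205=-4.16096
k=2: b·v=1.5×1.688=2.53200; √(2b)=1.73205; u=(2.53200+6.584)/1.73205=5.26313, w=(2.53200−6.584)/1.73205=-2.33942
k=3: b·v=1.5×(-0.367)=-0.55050; √(2b)=1.73205; u=(-0.55050+(-32.499))/1.73205=-19.08114, w=(-0.55050−(-32.499))/1.73205=18.44548

0: u=2.80881 w=-5.36185
1: u=10.05340 w=-4.16096
2: u=5.26313 w=-2.33942
3: u=-19.08114 w=18.44548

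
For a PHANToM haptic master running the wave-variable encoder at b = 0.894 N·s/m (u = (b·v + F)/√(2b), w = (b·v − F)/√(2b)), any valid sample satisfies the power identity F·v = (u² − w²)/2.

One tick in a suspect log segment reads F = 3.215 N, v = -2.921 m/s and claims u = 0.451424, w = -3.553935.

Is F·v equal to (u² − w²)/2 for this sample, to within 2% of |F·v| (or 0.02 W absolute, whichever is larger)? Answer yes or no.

F·v = 3.215×(-2.921) = -9.391015 W.
(u² − w²)/2 = (0.203784 − 12.630454)/2 = -6.213335 W.
|Δ| = 3.177680;  2% of max(1, |F·v|) = 0.187820.

no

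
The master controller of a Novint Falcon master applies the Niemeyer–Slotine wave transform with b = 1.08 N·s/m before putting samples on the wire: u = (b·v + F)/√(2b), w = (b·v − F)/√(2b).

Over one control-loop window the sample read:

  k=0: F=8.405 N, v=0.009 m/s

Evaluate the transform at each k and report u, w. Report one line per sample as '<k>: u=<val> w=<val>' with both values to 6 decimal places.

k=0: b·v=1.08×0.009=0.009720; √(2b)=1.469694; u=(0.009720+8.405)/1.469694=5.725492, w=(0.009720−8.405)/1.469694=-5.712265

0: u=5.725492 w=-5.712265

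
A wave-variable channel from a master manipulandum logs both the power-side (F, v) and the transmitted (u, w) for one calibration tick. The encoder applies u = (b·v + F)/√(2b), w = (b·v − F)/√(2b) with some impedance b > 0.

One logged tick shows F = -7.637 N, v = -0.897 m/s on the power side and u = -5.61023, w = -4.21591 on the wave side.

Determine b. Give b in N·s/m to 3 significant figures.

u + w = -9.8261;  u + w = √(2b)·v, so √(2b) = -9.8261/(-0.897) = 10.9544.
b = (√(2b))²/2 = 119.9999/2 = 60.0000.
(Check via u − w = 2F/√(2b): u − w = -1.3943, 2F/√(2b) = -1.3943.)

b = 60 N·s/m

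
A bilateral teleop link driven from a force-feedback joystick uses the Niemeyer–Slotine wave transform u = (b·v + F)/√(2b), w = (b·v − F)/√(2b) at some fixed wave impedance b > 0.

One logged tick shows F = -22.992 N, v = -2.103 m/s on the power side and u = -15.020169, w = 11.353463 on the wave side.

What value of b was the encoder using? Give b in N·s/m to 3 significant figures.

b = 1.52 N·s/m

u + w = -3.666706;  u + w = √(2b)·v, so √(2b) = -3.666706/(-2.103) = 1.743560.
b = (√(2b))²/2 = 3.040000/2 = 1.520000.
(Check via u − w = 2F/√(2b): u − w = -26.373632, 2F/√(2b) = -26.373631.)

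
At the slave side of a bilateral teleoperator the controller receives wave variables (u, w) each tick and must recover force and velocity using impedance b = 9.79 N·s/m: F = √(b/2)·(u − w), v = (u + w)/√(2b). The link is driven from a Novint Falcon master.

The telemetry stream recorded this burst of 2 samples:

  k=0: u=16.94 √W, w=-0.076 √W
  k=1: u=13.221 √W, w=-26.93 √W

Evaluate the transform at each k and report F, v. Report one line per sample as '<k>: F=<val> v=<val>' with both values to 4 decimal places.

k=0: u−w=17.0160, u+w=16.8640; √(b/2)=2.2125, √(2b)=4.4249; F=2.2125×17.016=37.6473, v=16.8640/4.4249=3.8111
k=1: u−w=40.1510, u+w=-13.7090; √(b/2)=2.2125, √(2b)=4.4249; F=2.2125×40.151=88.8327, v=-13.7090/4.4249=-3.0981

0: F=37.6473 v=3.8111
1: F=88.8327 v=-3.0981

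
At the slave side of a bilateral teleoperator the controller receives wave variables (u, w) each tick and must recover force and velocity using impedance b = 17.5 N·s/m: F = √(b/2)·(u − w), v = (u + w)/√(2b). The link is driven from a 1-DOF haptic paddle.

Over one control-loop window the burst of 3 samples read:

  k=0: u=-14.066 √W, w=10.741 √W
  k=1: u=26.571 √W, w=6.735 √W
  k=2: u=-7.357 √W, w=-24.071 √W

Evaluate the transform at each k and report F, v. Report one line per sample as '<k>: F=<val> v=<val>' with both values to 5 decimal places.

0: F=-73.38010 v=-0.56203
1: F=58.67568 v=5.62974
2: F=49.44068 v=-5.31230

k=0: u−w=-24.80700, u+w=-3.32500; √(b/2)=2.95804, √(2b)=5.91608; F=2.95804×(-24.807)=-73.38010, v=-3.32500/5.91608=-0.56203
k=1: u−w=19.83600, u+w=33.30600; √(b/2)=2.95804, √(2b)=5.91608; F=2.95804×19.836=58.67568, v=33.30600/5.91608=5.62974
k=2: u−w=16.71400, u+w=-31.42800; √(b/2)=2.95804, √(2b)=5.91608; F=2.95804×16.714=49.44068, v=-31.42800/5.91608=-5.31230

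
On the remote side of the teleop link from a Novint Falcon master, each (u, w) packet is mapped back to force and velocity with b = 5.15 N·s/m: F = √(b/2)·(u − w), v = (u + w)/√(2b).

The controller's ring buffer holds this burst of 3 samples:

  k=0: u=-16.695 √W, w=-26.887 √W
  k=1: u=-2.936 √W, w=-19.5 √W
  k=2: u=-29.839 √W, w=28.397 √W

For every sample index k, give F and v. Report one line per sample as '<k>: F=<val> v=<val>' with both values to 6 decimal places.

k=0: u−w=10.192000, u+w=-43.582000; √(b/2)=1.604681, √(2b)=3.209361; F=1.604681×10.192=16.354905, v=-43.582000/3.209361=-13.579649
k=1: u−w=16.564000, u+w=-22.436000; √(b/2)=1.604681, √(2b)=3.209361; F=1.604681×16.564=26.579930, v=-22.436000/3.209361=-6.990799
k=2: u−w=-58.236000, u+w=-1.442000; √(b/2)=1.604681, √(2b)=3.209361; F=1.604681×(-58.236)=-93.450183, v=-1.442000/3.209361=-0.449311

0: F=16.354905 v=-13.579649
1: F=26.579930 v=-6.990799
2: F=-93.450183 v=-0.449311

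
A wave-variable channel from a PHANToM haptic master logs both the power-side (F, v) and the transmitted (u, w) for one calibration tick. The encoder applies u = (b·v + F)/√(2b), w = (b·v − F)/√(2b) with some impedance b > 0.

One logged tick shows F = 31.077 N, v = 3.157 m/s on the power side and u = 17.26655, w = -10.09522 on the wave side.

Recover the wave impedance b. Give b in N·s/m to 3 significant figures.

u + w = 7.17133;  u + w = √(2b)·v, so √(2b) = 7.17133/3.157 = 2.27156.
b = (√(2b))²/2 = 5.16001/2 = 2.58000.
(Check via u − w = 2F/√(2b): u − w = 27.36177, 2F/√(2b) = 27.36176.)

b = 2.58 N·s/m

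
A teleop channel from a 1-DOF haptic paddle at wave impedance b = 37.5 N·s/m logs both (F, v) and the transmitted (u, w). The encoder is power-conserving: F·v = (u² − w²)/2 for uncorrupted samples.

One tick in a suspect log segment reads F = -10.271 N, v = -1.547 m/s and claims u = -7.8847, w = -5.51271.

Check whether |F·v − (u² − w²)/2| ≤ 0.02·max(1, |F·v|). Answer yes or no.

yes

F·v = (-10.271)×(-1.547) = 15.8892 W.
(u² − w²)/2 = (62.1685 − 30.3900)/2 = 15.8893 W.
|Δ| = 0.0000;  2% of max(1, |F·v|) = 0.3178.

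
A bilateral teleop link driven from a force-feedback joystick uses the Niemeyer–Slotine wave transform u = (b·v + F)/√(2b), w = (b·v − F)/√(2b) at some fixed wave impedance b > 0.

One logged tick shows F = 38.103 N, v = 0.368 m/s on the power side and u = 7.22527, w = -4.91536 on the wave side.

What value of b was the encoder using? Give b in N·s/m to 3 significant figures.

u + w = 2.3099;  u + w = √(2b)·v, so √(2b) = 2.3099/0.368 = 6.2769.
b = (√(2b))²/2 = 39.3998/2 = 19.6999.
(Check via u − w = 2F/√(2b): u − w = 12.1406, 2F/√(2b) = 12.1406.)

b = 19.7 N·s/m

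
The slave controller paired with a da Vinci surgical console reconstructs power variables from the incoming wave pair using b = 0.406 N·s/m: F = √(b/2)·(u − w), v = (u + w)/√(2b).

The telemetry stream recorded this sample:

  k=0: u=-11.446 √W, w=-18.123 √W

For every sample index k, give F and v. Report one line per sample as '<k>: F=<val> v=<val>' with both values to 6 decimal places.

k=0: u−w=6.677000, u+w=-29.569000; √(b/2)=0.450555, √(2b)=0.901110; F=0.450555×6.677=3.008357, v=-29.569000/0.901110=-32.813958

0: F=3.008357 v=-32.813958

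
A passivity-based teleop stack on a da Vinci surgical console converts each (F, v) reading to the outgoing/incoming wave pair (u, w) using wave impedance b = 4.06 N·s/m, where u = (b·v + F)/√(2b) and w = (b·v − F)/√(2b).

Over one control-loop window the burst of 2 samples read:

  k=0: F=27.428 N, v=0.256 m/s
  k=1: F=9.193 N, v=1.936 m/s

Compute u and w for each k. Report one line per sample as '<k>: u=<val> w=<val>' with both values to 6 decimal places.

k=0: b·v=4.06×0.256=1.039360; √(2b)=2.849561; u=(1.039360+27.428)/2.849561=9.990085, w=(1.039360−27.428)/2.849561=-9.260597
k=1: b·v=4.06×1.936=7.860160; √(2b)=2.849561; u=(7.860160+9.193)/2.849561=5.984486, w=(7.860160−9.193)/2.849561=-0.467735

0: u=9.990085 w=-9.260597
1: u=5.984486 w=-0.467735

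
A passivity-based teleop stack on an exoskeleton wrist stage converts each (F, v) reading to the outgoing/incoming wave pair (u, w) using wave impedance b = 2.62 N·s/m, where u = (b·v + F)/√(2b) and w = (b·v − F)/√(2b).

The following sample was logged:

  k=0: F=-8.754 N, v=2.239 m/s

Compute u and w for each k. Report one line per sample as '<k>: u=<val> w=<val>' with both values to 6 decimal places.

k=0: b·v=2.62×2.239=5.866180; √(2b)=2.289105; u=(5.866180+(-8.754))/2.289105=-1.261550, w=(5.866180−(-8.754))/2.289105=6.386855

0: u=-1.261550 w=6.386855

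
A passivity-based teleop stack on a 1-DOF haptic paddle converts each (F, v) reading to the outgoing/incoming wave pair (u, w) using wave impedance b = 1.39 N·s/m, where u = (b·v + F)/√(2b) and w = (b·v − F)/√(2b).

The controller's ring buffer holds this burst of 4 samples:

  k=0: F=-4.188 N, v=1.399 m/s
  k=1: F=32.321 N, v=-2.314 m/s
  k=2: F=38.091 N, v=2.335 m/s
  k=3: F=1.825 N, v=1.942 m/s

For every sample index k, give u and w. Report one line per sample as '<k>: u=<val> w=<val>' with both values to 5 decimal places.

k=0: b·v=1.39×1.399=1.94461; √(2b)=1.66733; u=(1.94461+(-4.188))/1.66733=-1.34550, w=(1.94461−(-4.188))/1.66733=3.67810
k=1: b·v=1.39×(-2.314)=-3.21646; √(2b)=1.66733; u=(-3.21646+32.321)/1.66733=17.45574, w=(-3.21646−32.321)/1.66733=-21.31395
k=2: b·v=1.39×2.335=3.24565; √(2b)=1.66733; u=(3.24565+38.091)/1.66733=24.79208, w=(3.24565−38.091)/1.66733=-20.89885
k=3: b·v=1.39×1.942=2.69938; √(2b)=1.66733; u=(2.69938+1.825)/1.66733=2.71354, w=(2.69938−1.825)/1.66733=0.52442

0: u=-1.34550 w=3.67810
1: u=17.45574 w=-21.31395
2: u=24.79208 w=-20.89885
3: u=2.71354 w=0.52442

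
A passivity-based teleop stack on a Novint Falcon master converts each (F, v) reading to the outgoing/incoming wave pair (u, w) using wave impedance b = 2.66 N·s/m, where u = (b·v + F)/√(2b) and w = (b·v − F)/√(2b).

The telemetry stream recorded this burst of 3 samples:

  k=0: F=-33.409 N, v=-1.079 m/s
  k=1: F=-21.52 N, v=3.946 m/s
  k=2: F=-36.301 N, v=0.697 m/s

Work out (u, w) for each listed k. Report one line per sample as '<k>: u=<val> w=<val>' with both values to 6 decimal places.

0: u=-15.729002 w=13.240275
1: u=-4.779354 w=13.880852
2: u=-14.934660 w=16.542299

k=0: b·v=2.66×(-1.079)=-2.870140; √(2b)=2.306513; u=(-2.870140+(-33.409))/2.306513=-15.729002, w=(-2.870140−(-33.409))/2.306513=13.240275
k=1: b·v=2.66×3.946=10.496360; √(2b)=2.306513; u=(10.496360+(-21.52))/2.306513=-4.779354, w=(10.496360−(-21.52))/2.306513=13.880852
k=2: b·v=2.66×0.697=1.854020; √(2b)=2.306513; u=(1.854020+(-36.301))/2.306513=-14.934660, w=(1.854020−(-36.301))/2.306513=16.542299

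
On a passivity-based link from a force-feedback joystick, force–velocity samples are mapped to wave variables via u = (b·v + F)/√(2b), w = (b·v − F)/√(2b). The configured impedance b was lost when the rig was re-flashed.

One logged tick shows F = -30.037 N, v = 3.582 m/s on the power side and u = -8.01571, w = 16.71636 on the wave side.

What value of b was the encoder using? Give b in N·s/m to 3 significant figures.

b = 2.95 N·s/m

u + w = 8.7007;  u + w = √(2b)·v, so √(2b) = 8.7007/3.582 = 2.4290.
b = (√(2b))²/2 = 5.9000/2 = 2.9500.
(Check via u − w = 2F/√(2b): u − w = -24.7321, 2F/√(2b) = -24.7321.)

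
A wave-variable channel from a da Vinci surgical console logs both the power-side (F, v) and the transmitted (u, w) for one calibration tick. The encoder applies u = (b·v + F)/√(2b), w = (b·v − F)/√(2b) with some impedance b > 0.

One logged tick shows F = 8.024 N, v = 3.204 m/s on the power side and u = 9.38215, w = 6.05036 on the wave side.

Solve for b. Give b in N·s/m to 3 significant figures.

b = 11.6 N·s/m

u + w = 15.4325;  u + w = √(2b)·v, so √(2b) = 15.4325/3.204 = 4.8166.
b = (√(2b))²/2 = 23.2000/2 = 11.6000.
(Check via u − w = 2F/√(2b): u − w = 3.3318, 2F/√(2b) = 3.3318.)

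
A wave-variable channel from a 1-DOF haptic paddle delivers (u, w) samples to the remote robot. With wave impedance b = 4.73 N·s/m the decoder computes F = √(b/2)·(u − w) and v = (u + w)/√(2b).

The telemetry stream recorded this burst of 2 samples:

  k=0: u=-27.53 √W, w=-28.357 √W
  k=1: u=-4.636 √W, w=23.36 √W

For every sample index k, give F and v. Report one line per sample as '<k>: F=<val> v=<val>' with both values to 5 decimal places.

0: F=1.27181 v=-18.17043
1: F=-43.05381 v=6.08770

k=0: u−w=0.82700, u+w=-55.88700; √(b/2)=1.53786, √(2b)=3.07571; F=1.53786×0.827=1.27181, v=-55.88700/3.07571=-18.17043
k=1: u−w=-27.99600, u+w=18.72400; √(b/2)=1.53786, √(2b)=3.07571; F=1.53786×(-27.996)=-43.05381, v=18.72400/3.07571=6.08770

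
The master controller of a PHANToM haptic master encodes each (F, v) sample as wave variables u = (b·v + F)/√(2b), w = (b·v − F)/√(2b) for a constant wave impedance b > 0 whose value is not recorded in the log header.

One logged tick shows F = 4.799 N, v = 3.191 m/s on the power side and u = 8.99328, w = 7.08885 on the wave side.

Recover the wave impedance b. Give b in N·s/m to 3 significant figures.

b = 12.7 N·s/m

u + w = 16.0821;  u + w = √(2b)·v, so √(2b) = 16.0821/3.191 = 5.0398.
b = (√(2b))²/2 = 25.4000/2 = 12.7000.
(Check via u − w = 2F/√(2b): u − w = 1.9044, 2F/√(2b) = 1.9044.)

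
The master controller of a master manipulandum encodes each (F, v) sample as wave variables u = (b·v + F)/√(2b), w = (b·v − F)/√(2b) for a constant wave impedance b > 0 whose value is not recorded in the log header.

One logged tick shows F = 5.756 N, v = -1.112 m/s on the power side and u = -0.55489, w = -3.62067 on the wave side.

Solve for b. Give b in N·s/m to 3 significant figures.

u + w = -4.1756;  u + w = √(2b)·v, so √(2b) = -4.1756/(-1.112) = 3.7550.
b = (√(2b))²/2 = 14.1000/2 = 7.0500.
(Check via u − w = 2F/√(2b): u − w = 3.0658, 2F/√(2b) = 3.0658.)

b = 7.05 N·s/m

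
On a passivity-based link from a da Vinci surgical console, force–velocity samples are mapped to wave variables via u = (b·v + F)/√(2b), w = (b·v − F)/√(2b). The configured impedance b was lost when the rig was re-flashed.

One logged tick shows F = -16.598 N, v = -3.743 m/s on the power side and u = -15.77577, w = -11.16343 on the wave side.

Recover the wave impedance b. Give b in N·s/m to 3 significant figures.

b = 25.9 N·s/m

u + w = -26.9392;  u + w = √(2b)·v, so √(2b) = -26.9392/(-3.743) = 7.1972.
b = (√(2b))²/2 = 51.8000/2 = 25.9000.
(Check via u − w = 2F/√(2b): u − w = -4.6123, 2F/√(2b) = -4.6123.)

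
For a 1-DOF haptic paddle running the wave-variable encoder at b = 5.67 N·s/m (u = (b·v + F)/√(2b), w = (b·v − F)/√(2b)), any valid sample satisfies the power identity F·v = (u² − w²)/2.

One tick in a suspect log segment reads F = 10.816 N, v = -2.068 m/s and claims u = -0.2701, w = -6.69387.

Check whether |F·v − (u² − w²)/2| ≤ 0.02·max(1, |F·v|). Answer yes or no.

yes

F·v = 10.816×(-2.068) = -22.3675 W.
(u² − w²)/2 = (0.0730 − 44.8079)/2 = -22.3675 W.
|Δ| = 0.0000;  2% of max(1, |F·v|) = 0.4473.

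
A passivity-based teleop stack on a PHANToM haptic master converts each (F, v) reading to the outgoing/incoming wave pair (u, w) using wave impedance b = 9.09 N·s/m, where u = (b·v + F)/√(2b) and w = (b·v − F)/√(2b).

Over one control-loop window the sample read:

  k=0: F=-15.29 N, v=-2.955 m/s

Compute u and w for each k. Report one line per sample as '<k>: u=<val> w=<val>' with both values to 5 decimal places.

0: u=-9.88577 w=-2.71376

k=0: b·v=9.09×(-2.955)=-26.86095; √(2b)=4.26380; u=(-26.86095+(-15.29))/4.26380=-9.88577, w=(-26.86095−(-15.29))/4.26380=-2.71376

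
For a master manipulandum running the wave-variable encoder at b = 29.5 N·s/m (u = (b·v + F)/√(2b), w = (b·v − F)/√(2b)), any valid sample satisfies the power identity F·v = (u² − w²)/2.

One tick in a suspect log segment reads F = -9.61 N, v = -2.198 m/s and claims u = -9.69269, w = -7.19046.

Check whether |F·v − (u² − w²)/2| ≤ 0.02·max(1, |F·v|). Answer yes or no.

yes

F·v = (-9.61)×(-2.198) = 21.1228 W.
(u² − w²)/2 = (93.9482 − 51.7027)/2 = 21.1228 W.
|Δ| = 0.0000;  2% of max(1, |F·v|) = 0.4225.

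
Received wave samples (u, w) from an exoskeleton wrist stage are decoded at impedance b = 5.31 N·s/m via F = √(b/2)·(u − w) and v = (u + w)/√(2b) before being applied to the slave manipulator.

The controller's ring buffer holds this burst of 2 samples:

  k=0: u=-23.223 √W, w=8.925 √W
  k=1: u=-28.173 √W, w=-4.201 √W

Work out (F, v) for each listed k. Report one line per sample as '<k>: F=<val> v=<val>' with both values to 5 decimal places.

0: F=-52.38250 v=-4.38746
1: F=-39.06039 v=-9.93423

k=0: u−w=-32.14800, u+w=-14.29800; √(b/2)=1.62942, √(2b)=3.25883; F=1.62942×(-32.148)=-52.38250, v=-14.29800/3.25883=-4.38746
k=1: u−w=-23.97200, u+w=-32.37400; √(b/2)=1.62942, √(2b)=3.25883; F=1.62942×(-23.972)=-39.06039, v=-32.37400/3.25883=-9.93423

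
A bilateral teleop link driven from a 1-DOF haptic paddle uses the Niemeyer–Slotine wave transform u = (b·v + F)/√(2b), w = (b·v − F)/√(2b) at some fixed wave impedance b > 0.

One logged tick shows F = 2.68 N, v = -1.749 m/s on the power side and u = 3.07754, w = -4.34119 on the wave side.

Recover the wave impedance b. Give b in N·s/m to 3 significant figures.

u + w = -1.2637;  u + w = √(2b)·v, so √(2b) = -1.2637/(-1.749) = 0.7225.
b = (√(2b))²/2 = 0.5220/2 = 0.2610.
(Check via u − w = 2F/√(2b): u − w = 7.4187, 2F/√(2b) = 7.4187.)

b = 0.261 N·s/m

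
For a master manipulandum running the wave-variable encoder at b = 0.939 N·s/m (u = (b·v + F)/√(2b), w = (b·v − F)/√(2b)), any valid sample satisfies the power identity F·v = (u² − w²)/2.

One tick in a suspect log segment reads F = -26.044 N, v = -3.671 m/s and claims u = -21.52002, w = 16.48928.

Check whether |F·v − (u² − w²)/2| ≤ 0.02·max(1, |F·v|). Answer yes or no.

yes

F·v = (-26.044)×(-3.671) = 95.60752 W.
(u² − w²)/2 = (463.11126 − 271.89635)/2 = 95.60745 W.
|Δ| = 0.00007;  2% of max(1, |F·v|) = 1.91215.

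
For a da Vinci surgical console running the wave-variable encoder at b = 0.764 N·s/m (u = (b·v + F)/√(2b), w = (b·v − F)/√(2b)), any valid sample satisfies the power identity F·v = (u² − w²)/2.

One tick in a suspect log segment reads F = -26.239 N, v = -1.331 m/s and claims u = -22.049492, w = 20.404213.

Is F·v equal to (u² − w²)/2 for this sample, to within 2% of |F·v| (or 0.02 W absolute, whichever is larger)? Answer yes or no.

F·v = (-26.239)×(-1.331) = 34.924109 W.
(u² − w²)/2 = (486.180097 − 416.331908)/2 = 34.924095 W.
|Δ| = 0.000014;  2% of max(1, |F·v|) = 0.698482.

yes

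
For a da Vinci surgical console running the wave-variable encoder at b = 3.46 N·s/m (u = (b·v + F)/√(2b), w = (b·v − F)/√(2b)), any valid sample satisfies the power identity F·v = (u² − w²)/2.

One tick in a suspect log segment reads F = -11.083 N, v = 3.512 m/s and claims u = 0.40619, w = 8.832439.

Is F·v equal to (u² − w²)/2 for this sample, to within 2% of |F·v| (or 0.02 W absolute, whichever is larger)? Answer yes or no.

F·v = (-11.083)×3.512 = -38.923496 W.
(u² − w²)/2 = (0.164990 − 78.011979)/2 = -38.923494 W.
|Δ| = 0.000002;  2% of max(1, |F·v|) = 0.778470.

yes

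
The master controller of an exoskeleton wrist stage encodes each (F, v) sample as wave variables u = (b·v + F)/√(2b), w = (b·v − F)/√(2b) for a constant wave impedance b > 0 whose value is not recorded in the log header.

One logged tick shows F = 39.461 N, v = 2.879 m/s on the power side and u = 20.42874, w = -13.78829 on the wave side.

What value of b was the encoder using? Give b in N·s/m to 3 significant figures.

b = 2.66 N·s/m

u + w = 6.64045;  u + w = √(2b)·v, so √(2b) = 6.64045/2.879 = 2.30651.
b = (√(2b))²/2 = 5.32000/2 = 2.66000.
(Check via u − w = 2F/√(2b): u − w = 34.21703, 2F/√(2b) = 34.21702.)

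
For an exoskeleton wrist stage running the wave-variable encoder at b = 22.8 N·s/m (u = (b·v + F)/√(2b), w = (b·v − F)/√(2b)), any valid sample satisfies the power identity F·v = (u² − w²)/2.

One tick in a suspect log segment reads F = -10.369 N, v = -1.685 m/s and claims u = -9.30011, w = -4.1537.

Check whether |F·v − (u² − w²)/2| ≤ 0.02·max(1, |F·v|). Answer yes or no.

no

F·v = (-10.369)×(-1.685) = 17.47177 W.
(u² − w²)/2 = (86.49205 − 17.25322)/2 = 34.61941 W.
|Δ| = 17.14765;  2% of max(1, |F·v|) = 0.34944.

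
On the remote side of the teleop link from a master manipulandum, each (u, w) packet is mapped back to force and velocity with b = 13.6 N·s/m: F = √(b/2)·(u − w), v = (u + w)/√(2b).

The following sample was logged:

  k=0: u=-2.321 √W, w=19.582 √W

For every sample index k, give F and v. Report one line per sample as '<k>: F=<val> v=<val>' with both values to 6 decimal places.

0: F=-57.116036 v=3.309646

k=0: u−w=-21.903000, u+w=17.261000; √(b/2)=2.607681, √(2b)=5.215362; F=2.607681×(-21.903)=-57.116036, v=17.261000/5.215362=3.309646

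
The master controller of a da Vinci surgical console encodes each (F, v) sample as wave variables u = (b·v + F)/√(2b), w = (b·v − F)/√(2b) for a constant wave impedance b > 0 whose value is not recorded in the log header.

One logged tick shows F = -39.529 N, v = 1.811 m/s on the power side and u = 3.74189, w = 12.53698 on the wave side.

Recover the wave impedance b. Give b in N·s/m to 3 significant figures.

u + w = 16.2789;  u + w = √(2b)·v, so √(2b) = 16.2789/1.811 = 8.9889.
b = (√(2b))²/2 = 80.8000/2 = 40.4000.
(Check via u − w = 2F/√(2b): u − w = -8.7951, 2F/√(2b) = -8.7951.)

b = 40.4 N·s/m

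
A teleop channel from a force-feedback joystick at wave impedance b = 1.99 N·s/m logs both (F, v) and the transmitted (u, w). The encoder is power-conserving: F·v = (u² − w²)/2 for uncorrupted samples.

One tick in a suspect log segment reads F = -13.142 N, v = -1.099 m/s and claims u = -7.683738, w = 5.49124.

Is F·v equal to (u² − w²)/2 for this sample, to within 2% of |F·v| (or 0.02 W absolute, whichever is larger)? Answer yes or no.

F·v = (-13.142)×(-1.099) = 14.443058 W.
(u² − w²)/2 = (59.039830 − 30.153717)/2 = 14.443056 W.
|Δ| = 0.000002;  2% of max(1, |F·v|) = 0.288861.

yes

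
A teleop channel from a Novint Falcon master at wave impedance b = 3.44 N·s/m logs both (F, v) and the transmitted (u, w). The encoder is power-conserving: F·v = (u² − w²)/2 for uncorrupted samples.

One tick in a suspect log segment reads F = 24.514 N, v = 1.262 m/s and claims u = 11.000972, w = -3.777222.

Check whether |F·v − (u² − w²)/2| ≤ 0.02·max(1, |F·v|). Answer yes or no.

no

F·v = 24.514×1.262 = 30.936668 W.
(u² − w²)/2 = (121.021385 − 14.267406)/2 = 53.376989 W.
|Δ| = 22.440321;  2% of max(1, |F·v|) = 0.618733.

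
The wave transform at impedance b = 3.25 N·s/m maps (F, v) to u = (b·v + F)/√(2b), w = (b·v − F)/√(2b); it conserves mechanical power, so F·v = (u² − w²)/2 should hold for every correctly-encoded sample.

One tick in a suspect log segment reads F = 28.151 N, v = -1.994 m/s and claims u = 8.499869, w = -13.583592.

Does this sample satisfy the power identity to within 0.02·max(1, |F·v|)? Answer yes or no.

yes

F·v = 28.151×(-1.994) = -56.133094 W.
(u² − w²)/2 = (72.247773 − 184.513972)/2 = -56.133099 W.
|Δ| = 0.000005;  2% of max(1, |F·v|) = 1.122662.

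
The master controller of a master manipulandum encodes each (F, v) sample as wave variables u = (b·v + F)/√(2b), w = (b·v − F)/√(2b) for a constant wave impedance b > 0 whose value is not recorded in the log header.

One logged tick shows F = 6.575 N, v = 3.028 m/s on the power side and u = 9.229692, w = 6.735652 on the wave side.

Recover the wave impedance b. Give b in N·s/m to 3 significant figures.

b = 13.9 N·s/m

u + w = 15.965344;  u + w = √(2b)·v, so √(2b) = 15.965344/3.028 = 5.272571.
b = (√(2b))²/2 = 27.800002/2 = 13.900001.
(Check via u − w = 2F/√(2b): u − w = 2.494040, 2F/√(2b) = 2.494040.)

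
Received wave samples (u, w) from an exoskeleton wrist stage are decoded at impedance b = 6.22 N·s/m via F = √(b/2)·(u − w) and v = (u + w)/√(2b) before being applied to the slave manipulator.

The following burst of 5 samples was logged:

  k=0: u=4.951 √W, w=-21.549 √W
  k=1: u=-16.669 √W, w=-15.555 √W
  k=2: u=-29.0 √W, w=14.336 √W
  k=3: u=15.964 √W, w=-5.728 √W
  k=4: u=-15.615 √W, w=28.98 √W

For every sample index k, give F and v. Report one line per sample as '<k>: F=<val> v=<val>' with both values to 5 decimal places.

0: F=46.73326 v=-4.70593
1: F=-1.96456 v=-9.13628
2: F=-76.42387 v=-4.15760
3: F=38.25426 v=2.90215
4: F=-78.64414 v=3.78930

k=0: u−w=26.50000, u+w=-16.59800; √(b/2)=1.76352, √(2b)=3.52704; F=1.76352×26.5=46.73326, v=-16.59800/3.52704=-4.70593
k=1: u−w=-1.11400, u+w=-32.22400; √(b/2)=1.76352, √(2b)=3.52704; F=1.76352×(-1.114)=-1.96456, v=-32.22400/3.52704=-9.13628
k=2: u−w=-43.33600, u+w=-14.66400; √(b/2)=1.76352, √(2b)=3.52704; F=1.76352×(-43.336)=-76.42387, v=-14.66400/3.52704=-4.15760
k=3: u−w=21.69200, u+w=10.23600; √(b/2)=1.76352, √(2b)=3.52704; F=1.76352×21.692=38.25426, v=10.23600/3.52704=2.90215
k=4: u−w=-44.59500, u+w=13.36500; √(b/2)=1.76352, √(2b)=3.52704; F=1.76352×(-44.595)=-78.64414, v=13.36500/3.52704=3.78930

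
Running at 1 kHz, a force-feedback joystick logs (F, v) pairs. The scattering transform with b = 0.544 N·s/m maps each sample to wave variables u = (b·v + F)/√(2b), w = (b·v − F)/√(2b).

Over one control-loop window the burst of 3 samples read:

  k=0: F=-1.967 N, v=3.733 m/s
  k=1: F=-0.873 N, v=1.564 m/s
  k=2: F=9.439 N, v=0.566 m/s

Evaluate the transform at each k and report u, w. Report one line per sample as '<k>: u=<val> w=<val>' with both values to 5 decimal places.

k=0: b·v=0.544×3.733=2.03075; √(2b)=1.04307; u=(2.03075+(-1.967))/1.04307=0.06112, w=(2.03075−(-1.967))/1.04307=3.83267
k=1: b·v=0.544×1.564=0.85082; √(2b)=1.04307; u=(0.85082+(-0.873))/1.04307=-0.02127, w=(0.85082−(-0.873))/1.04307=1.65263
k=2: b·v=0.544×0.566=0.30790; √(2b)=1.04307; u=(0.30790+9.439)/1.04307=9.34442, w=(0.30790−9.439)/1.04307=-8.75404

0: u=0.06112 w=3.83267
1: u=-0.02127 w=1.65263
2: u=9.34442 w=-8.75404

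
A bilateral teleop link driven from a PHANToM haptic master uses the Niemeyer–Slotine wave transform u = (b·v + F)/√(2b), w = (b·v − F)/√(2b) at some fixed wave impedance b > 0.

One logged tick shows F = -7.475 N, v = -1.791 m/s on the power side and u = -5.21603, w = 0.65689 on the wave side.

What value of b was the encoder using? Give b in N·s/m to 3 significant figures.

u + w = -4.55914;  u + w = √(2b)·v, so √(2b) = -4.55914/(-1.791) = 2.54558.
b = (√(2b))²/2 = 6.48000/2 = 3.24000.
(Check via u − w = 2F/√(2b): u − w = -5.87292, 2F/√(2b) = -5.87292.)

b = 3.24 N·s/m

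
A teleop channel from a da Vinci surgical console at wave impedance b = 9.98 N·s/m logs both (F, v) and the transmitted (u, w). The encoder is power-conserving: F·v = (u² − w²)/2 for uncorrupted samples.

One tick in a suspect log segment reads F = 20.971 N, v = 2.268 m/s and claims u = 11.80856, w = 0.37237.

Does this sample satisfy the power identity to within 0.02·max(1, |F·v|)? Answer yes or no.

F·v = 20.971×2.268 = 47.56223 W.
(u² − w²)/2 = (139.44209 − 0.13866)/2 = 69.65171 W.
|Δ| = 22.08949;  2% of max(1, |F·v|) = 0.95124.

no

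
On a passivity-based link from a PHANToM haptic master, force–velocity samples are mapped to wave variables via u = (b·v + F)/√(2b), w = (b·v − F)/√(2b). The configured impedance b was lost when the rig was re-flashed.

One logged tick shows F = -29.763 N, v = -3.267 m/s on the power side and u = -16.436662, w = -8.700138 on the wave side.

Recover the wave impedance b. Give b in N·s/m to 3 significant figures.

u + w = -25.136800;  u + w = √(2b)·v, so √(2b) = -25.136800/(-3.267) = 7.694154.
b = (√(2b))²/2 = 59.200001/2 = 29.600000.
(Check via u − w = 2F/√(2b): u − w = -7.736524, 2F/√(2b) = -7.736523.)

b = 29.6 N·s/m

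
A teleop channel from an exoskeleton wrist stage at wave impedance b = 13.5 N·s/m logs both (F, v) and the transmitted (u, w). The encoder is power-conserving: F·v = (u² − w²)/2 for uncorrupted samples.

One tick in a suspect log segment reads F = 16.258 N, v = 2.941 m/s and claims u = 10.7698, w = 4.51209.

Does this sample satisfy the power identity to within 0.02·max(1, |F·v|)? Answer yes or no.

F·v = 16.258×2.941 = 47.81478 W.
(u² − w²)/2 = (115.98859 − 20.35896)/2 = 47.81482 W.
|Δ| = 0.00004;  2% of max(1, |F·v|) = 0.95630.

yes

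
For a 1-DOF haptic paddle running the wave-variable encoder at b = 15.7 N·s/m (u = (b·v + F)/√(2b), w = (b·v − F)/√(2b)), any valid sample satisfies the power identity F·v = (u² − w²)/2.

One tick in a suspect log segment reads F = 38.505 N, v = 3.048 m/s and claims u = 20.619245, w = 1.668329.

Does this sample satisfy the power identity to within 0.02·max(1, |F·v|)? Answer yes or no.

no

F·v = 38.505×3.048 = 117.363240 W.
(u² − w²)/2 = (425.153264 − 2.783322)/2 = 211.184971 W.
|Δ| = 93.821731;  2% of max(1, |F·v|) = 2.347265.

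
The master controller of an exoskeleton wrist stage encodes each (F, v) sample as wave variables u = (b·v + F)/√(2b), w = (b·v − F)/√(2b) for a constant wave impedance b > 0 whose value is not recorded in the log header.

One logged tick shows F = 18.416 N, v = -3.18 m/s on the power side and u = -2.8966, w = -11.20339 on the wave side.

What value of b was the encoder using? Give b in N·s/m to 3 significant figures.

b = 9.83 N·s/m

u + w = -14.09999;  u + w = √(2b)·v, so √(2b) = -14.09999/(-3.18) = 4.43396.
b = (√(2b))²/2 = 19.65999/2 = 9.83000.
(Check via u − w = 2F/√(2b): u − w = 8.30679, 2F/√(2b) = 8.30680.)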